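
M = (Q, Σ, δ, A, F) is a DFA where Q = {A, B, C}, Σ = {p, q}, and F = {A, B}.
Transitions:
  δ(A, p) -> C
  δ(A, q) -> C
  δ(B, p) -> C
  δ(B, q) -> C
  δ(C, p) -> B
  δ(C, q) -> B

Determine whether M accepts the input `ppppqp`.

accepted

A --p--> C
C --p--> B
B --p--> C
C --p--> B
B --q--> C
C --p--> B
End in state B, which is an accepting state.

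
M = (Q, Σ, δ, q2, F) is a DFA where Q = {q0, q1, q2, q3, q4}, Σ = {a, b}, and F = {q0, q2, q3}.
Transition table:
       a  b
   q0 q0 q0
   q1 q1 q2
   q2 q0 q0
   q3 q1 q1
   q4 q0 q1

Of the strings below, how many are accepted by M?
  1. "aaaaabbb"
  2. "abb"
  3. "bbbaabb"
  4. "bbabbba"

4

"aaaaabbb": accepted
"abb": accepted
"bbbaabb": accepted
"bbabbba": accepted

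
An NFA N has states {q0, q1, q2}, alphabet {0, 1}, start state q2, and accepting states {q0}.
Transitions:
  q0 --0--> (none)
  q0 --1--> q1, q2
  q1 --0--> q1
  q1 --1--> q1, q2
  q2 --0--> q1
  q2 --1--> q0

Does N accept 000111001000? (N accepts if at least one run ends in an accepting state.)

Start: {q2}
read 0: {q1}
read 0: {q1}
read 0: {q1}
read 1: {q1, q2}
read 1: {q0, q1, q2}
read 1: {q0, q1, q2}
read 0: {q1}
read 0: {q1}
read 1: {q1, q2}
read 0: {q1}
read 0: {q1}
read 0: {q1}
Reachable ∩ accepting = {} — empty.

rejected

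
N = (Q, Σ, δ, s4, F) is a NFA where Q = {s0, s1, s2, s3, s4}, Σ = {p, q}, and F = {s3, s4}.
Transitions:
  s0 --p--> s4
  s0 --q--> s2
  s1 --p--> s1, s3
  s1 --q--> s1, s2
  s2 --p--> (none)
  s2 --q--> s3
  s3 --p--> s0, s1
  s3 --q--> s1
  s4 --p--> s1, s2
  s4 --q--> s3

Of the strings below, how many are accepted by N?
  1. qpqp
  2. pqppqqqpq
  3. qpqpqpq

qpqp: accepted
pqppqqqpq: rejected
qpqpqpq: rejected

1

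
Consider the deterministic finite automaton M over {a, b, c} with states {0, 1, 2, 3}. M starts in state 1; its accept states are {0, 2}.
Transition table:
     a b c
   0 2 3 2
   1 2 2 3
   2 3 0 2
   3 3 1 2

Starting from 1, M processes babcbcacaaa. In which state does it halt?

1 --b--> 2
2 --a--> 3
3 --b--> 1
1 --c--> 3
3 --b--> 1
1 --c--> 3
3 --a--> 3
3 --c--> 2
2 --a--> 3
3 --a--> 3
3 --a--> 3

3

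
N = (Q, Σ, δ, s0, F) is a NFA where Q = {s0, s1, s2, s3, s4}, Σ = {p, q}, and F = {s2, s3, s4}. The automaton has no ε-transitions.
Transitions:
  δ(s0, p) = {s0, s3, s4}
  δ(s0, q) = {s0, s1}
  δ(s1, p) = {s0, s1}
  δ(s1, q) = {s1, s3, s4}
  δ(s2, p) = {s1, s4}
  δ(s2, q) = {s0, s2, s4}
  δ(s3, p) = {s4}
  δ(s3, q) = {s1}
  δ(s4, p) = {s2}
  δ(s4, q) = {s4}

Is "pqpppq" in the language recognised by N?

accepted

Start: {s0}
read p: {s0, s3, s4}
read q: {s0, s1, s4}
read p: {s0, s1, s2, s3, s4}
read p: {s0, s1, s2, s3, s4}
read p: {s0, s1, s2, s3, s4}
read q: {s0, s1, s2, s3, s4}
Reachable ∩ accepting = {s2, s3, s4} — nonempty.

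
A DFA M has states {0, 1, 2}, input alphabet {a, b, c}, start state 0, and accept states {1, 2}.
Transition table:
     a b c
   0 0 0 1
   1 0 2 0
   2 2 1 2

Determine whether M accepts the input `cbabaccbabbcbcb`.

accepted

0 --c--> 1
1 --b--> 2
2 --a--> 2
2 --b--> 1
1 --a--> 0
0 --c--> 1
1 --c--> 0
0 --b--> 0
0 --a--> 0
0 --b--> 0
0 --b--> 0
0 --c--> 1
1 --b--> 2
2 --c--> 2
2 --b--> 1
End in state 1, which is an accepting state.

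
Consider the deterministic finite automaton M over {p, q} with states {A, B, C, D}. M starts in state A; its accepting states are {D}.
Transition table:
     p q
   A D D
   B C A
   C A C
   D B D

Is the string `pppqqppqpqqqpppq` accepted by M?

A --p--> D
D --p--> B
B --p--> C
C --q--> C
C --q--> C
C --p--> A
A --p--> D
D --q--> D
D --p--> B
B --q--> A
A --q--> D
D --q--> D
D --p--> B
B --p--> C
C --p--> A
A --q--> D
End in state D, which is an accepting state.

accepted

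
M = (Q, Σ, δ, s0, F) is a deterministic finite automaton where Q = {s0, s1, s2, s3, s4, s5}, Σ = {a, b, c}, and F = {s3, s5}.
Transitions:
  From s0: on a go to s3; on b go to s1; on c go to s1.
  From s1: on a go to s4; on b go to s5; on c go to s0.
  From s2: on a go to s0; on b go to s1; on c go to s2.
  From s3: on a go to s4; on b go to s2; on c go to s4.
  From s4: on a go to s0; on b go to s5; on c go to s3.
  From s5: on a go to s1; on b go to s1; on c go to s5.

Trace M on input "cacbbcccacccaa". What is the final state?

s3

s0 --c--> s1
s1 --a--> s4
s4 --c--> s3
s3 --b--> s2
s2 --b--> s1
s1 --c--> s0
s0 --c--> s1
s1 --c--> s0
s0 --a--> s3
s3 --c--> s4
s4 --c--> s3
s3 --c--> s4
s4 --a--> s0
s0 --a--> s3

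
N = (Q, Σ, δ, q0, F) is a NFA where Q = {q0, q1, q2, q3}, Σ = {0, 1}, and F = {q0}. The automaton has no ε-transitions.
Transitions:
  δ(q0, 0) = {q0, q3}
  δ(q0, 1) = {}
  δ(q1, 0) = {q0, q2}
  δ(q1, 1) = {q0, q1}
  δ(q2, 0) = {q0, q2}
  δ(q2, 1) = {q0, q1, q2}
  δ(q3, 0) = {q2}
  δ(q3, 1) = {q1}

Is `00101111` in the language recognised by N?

Start: {q0}
read 0: {q0, q3}
read 0: {q0, q2, q3}
read 1: {q0, q1, q2}
read 0: {q0, q2, q3}
read 1: {q0, q1, q2}
read 1: {q0, q1, q2}
read 1: {q0, q1, q2}
read 1: {q0, q1, q2}
Reachable ∩ accepting = {q0} — nonempty.

accepted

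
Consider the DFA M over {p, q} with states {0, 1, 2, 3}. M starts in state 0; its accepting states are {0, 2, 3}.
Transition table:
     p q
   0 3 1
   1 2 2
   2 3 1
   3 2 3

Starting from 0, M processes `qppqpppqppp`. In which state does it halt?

2

0 --q--> 1
1 --p--> 2
2 --p--> 3
3 --q--> 3
3 --p--> 2
2 --p--> 3
3 --p--> 2
2 --q--> 1
1 --p--> 2
2 --p--> 3
3 --p--> 2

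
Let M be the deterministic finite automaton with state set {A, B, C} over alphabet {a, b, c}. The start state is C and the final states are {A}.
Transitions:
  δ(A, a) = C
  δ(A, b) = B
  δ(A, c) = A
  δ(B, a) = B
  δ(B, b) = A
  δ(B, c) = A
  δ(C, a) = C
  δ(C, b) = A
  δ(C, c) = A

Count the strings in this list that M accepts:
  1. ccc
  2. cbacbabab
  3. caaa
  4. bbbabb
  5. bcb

2

ccc: accepted
cbacbabab: accepted
caaa: rejected
bbbabb: rejected
bcb: rejected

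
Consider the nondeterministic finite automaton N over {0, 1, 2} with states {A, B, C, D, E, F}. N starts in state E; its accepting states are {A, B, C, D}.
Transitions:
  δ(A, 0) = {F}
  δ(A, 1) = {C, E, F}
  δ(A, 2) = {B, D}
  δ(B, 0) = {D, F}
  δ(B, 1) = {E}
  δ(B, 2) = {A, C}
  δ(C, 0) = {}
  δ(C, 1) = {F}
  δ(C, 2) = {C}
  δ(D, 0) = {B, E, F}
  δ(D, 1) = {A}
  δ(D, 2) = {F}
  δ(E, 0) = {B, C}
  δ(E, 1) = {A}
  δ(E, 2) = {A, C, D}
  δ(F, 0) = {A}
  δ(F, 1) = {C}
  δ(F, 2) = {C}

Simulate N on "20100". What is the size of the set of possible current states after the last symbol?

3

Start: {E}
read 2: {A, C, D}
read 0: {B, E, F}
read 1: {A, C, E}
read 0: {B, C, F}
read 0: {A, D, F}
Final reachable set {A, D, F} has 3 states.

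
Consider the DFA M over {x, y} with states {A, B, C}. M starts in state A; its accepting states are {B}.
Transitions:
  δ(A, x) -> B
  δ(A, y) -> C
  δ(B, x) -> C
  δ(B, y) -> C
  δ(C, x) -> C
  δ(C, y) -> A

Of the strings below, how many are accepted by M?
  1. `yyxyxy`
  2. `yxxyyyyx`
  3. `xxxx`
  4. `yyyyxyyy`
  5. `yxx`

0

`yyxyxy`: rejected
`yxxyyyyx`: rejected
`xxxx`: rejected
`yyyyxyyy`: rejected
`yxx`: rejected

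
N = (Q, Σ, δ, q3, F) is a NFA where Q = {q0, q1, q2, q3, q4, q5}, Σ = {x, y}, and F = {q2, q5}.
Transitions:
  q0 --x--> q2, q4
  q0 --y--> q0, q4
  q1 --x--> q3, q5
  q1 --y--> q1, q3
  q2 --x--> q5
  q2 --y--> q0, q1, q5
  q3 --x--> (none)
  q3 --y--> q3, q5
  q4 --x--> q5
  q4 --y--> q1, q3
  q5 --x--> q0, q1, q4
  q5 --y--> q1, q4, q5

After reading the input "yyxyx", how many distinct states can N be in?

Start: {q3}
read y: {q3, q5}
read y: {q1, q3, q4, q5}
read x: {q0, q1, q3, q4, q5}
read y: {q0, q1, q3, q4, q5}
read x: {q0, q1, q2, q3, q4, q5}
Final reachable set {q0, q1, q2, q3, q4, q5} has 6 states.

6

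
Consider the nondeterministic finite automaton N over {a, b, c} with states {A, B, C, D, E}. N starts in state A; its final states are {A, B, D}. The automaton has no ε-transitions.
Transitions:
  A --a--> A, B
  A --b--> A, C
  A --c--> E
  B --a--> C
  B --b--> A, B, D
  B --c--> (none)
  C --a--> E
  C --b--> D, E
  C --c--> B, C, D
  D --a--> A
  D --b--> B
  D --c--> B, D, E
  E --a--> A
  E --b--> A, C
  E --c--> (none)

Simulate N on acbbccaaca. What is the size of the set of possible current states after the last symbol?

Start: {A}
read a: {A, B}
read c: {E}
read b: {A, C}
read b: {A, C, D, E}
read c: {B, C, D, E}
read c: {B, C, D, E}
read a: {A, C, E}
read a: {A, B, E}
read c: {E}
read a: {A}
Final reachable set {A} has 1 state.

1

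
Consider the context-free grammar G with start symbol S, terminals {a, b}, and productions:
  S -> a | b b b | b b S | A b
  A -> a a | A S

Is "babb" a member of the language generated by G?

no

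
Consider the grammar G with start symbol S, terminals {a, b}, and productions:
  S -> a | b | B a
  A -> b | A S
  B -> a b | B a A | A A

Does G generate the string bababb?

no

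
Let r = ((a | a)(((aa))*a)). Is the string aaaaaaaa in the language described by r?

yes

Split as a·aaaaaaa: (a|a) matches a and (((aa))*a) matches aaaaaaa.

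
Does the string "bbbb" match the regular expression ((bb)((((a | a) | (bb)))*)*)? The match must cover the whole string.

yes

Split as bb·bb: (bb) matches bb and ((((a|a)|(bb)))*)* matches bb.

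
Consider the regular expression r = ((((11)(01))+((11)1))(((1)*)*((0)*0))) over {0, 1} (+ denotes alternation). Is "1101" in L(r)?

no

No split of 1101 into u·v has (((11)(01))+((11)1)) matching u and (((1)*)*((0)*0)) matching v.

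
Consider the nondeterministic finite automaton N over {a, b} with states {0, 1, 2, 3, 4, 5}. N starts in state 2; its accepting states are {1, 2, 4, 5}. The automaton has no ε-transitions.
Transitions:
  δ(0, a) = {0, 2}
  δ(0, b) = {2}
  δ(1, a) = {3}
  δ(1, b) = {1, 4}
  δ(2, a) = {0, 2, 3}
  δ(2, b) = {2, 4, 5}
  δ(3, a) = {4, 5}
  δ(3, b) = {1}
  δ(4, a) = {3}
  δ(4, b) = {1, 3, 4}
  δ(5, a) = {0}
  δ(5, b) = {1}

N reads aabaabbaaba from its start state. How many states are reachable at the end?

Start: {2}
read a: {0, 2, 3}
read a: {0, 2, 3, 4, 5}
read b: {1, 2, 3, 4, 5}
read a: {0, 2, 3, 4, 5}
read a: {0, 2, 3, 4, 5}
read b: {1, 2, 3, 4, 5}
read b: {1, 2, 3, 4, 5}
read a: {0, 2, 3, 4, 5}
read a: {0, 2, 3, 4, 5}
read b: {1, 2, 3, 4, 5}
read a: {0, 2, 3, 4, 5}
Final reachable set {0, 2, 3, 4, 5} has 5 states.

5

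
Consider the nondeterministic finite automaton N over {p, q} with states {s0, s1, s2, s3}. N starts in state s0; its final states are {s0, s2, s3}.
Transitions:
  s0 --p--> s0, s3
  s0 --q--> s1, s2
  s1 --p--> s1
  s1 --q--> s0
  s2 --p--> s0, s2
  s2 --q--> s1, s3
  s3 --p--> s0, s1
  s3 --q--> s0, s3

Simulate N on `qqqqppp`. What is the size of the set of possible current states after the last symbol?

4

Start: {s0}
read q: {s1, s2}
read q: {s0, s1, s3}
read q: {s0, s1, s2, s3}
read q: {s0, s1, s2, s3}
read p: {s0, s1, s2, s3}
read p: {s0, s1, s2, s3}
read p: {s0, s1, s2, s3}
Final reachable set {s0, s1, s2, s3} has 4 states.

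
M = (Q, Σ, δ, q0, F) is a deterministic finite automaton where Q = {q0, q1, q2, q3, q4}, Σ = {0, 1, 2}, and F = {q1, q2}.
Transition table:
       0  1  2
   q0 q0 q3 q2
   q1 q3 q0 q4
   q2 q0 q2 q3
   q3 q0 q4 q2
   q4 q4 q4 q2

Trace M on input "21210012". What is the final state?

q0 --2--> q2
q2 --1--> q2
q2 --2--> q3
q3 --1--> q4
q4 --0--> q4
q4 --0--> q4
q4 --1--> q4
q4 --2--> q2

q2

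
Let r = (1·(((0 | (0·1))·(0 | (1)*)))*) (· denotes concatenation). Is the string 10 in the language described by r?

yes

Split as 1·0: 1 matches 1 and (((0|(0·1))·(0|(1)*)))* matches 0.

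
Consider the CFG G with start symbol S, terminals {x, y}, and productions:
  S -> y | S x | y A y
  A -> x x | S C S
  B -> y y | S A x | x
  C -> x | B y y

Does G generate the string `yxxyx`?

yes

S ⇒ Sx ⇒ yAyx ⇒ yxxyx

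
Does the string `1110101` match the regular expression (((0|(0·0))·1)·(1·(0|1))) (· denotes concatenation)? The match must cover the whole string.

No split of 1110101 into u·v has ((0|(0·0))·1) matching u and (1·(0|1)) matching v.

no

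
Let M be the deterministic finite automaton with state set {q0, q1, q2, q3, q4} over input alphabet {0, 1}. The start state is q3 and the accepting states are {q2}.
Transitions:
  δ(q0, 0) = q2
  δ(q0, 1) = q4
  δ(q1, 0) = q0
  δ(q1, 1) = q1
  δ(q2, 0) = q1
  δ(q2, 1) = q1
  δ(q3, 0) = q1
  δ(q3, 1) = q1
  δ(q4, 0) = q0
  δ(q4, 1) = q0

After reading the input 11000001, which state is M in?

q3 --1--> q1
q1 --1--> q1
q1 --0--> q0
q0 --0--> q2
q2 --0--> q1
q1 --0--> q0
q0 --0--> q2
q2 --1--> q1

q1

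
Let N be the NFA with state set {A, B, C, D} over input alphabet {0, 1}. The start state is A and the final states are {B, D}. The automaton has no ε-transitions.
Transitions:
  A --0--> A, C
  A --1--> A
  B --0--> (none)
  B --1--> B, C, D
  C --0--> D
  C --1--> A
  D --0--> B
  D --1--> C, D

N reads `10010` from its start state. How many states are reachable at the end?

Start: {A}
read 1: {A}
read 0: {A, C}
read 0: {A, C, D}
read 1: {A, C, D}
read 0: {A, B, C, D}
Final reachable set {A, B, C, D} has 4 states.

4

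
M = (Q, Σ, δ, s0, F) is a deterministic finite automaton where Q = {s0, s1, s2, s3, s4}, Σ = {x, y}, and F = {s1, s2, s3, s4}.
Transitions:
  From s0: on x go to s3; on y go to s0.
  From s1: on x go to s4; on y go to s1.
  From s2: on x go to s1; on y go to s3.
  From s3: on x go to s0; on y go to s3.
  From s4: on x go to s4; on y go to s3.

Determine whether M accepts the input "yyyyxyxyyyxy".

s0 --y--> s0
s0 --y--> s0
s0 --y--> s0
s0 --y--> s0
s0 --x--> s3
s3 --y--> s3
s3 --x--> s0
s0 --y--> s0
s0 --y--> s0
s0 --y--> s0
s0 --x--> s3
s3 --y--> s3
End in state s3, which is an accepting state.

accepted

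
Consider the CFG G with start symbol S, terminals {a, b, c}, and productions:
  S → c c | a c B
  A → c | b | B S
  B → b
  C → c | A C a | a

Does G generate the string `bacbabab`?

no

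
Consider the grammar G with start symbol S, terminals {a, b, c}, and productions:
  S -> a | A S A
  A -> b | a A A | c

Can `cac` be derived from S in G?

S ⇒ ASA ⇒ cSA ⇒ caA ⇒ cac

yes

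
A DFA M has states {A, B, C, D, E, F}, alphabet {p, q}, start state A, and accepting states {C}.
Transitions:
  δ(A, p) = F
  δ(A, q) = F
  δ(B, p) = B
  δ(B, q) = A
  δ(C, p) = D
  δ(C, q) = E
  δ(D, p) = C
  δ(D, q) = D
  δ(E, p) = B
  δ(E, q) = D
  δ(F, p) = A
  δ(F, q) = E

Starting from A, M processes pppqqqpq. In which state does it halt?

E

A --p--> F
F --p--> A
A --p--> F
F --q--> E
E --q--> D
D --q--> D
D --p--> C
C --q--> E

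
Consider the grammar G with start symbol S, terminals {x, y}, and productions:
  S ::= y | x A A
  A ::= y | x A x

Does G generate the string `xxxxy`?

no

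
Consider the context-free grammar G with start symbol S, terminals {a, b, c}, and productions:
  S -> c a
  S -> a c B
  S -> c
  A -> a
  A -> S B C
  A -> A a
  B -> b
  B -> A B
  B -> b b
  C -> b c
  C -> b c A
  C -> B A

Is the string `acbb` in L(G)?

yes

S ⇒ acB ⇒ acbb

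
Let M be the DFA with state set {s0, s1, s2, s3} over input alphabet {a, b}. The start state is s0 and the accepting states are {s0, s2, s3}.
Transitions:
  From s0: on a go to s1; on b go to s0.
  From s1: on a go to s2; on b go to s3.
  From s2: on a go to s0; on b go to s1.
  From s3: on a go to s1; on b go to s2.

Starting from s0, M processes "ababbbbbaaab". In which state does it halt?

s0 --a--> s1
s1 --b--> s3
s3 --a--> s1
s1 --b--> s3
s3 --b--> s2
s2 --b--> s1
s1 --b--> s3
s3 --b--> s2
s2 --a--> s0
s0 --a--> s1
s1 --a--> s2
s2 --b--> s1

s1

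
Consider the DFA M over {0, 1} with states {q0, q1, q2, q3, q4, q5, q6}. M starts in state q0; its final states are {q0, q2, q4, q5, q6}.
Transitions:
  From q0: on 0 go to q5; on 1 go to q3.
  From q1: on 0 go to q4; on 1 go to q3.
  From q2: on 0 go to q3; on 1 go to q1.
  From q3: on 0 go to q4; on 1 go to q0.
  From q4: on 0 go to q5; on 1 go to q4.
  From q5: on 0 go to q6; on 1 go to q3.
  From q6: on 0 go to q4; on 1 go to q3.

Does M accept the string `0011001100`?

q0 --0--> q5
q5 --0--> q6
q6 --1--> q3
q3 --1--> q0
q0 --0--> q5
q5 --0--> q6
q6 --1--> q3
q3 --1--> q0
q0 --0--> q5
q5 --0--> q6
End in state q6, which is an accepting state.

accepted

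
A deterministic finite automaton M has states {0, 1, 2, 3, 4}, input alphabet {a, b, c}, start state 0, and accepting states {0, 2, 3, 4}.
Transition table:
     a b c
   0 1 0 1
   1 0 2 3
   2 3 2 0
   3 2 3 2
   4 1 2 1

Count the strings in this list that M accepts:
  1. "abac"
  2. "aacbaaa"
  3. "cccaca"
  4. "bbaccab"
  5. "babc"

"abac": accepted
"aacbaaa": accepted
"cccaca": accepted
"bbaccab": accepted
"babc": accepted

5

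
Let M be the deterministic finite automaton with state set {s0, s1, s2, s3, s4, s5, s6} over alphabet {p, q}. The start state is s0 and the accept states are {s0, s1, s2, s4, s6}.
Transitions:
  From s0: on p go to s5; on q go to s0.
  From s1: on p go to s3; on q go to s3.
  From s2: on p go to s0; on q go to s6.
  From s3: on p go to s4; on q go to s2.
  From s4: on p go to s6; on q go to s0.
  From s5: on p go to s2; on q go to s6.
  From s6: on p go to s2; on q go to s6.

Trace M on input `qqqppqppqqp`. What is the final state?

s0 --q--> s0
s0 --q--> s0
s0 --q--> s0
s0 --p--> s5
s5 --p--> s2
s2 --q--> s6
s6 --p--> s2
s2 --p--> s0
s0 --q--> s0
s0 --q--> s0
s0 --p--> s5

s5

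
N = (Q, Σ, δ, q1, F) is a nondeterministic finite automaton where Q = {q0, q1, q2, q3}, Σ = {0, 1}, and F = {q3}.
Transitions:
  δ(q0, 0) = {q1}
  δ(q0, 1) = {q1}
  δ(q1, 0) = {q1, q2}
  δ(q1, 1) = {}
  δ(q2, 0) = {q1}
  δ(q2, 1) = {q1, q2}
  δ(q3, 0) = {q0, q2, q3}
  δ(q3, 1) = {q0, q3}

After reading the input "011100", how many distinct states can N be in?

2

Start: {q1}
read 0: {q1, q2}
read 1: {q1, q2}
read 1: {q1, q2}
read 1: {q1, q2}
read 0: {q1, q2}
read 0: {q1, q2}
Final reachable set {q1, q2} has 2 states.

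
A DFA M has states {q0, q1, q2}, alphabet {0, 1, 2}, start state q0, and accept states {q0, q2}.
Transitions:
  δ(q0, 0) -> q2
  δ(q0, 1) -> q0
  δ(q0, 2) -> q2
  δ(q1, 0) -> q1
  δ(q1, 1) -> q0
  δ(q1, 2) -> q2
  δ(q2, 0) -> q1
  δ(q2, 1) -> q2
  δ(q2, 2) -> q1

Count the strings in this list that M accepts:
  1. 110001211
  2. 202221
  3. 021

3

110001211: accepted
202221: accepted
021: accepted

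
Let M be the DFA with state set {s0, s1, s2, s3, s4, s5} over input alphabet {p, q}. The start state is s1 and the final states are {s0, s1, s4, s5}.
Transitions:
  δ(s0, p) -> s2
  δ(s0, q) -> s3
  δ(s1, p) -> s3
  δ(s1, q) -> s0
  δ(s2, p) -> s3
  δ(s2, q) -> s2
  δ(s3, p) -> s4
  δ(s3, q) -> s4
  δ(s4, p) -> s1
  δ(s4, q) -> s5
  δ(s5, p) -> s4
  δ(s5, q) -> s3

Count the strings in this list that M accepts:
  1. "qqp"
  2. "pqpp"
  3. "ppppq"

2

"qqp": accepted
"pqpp": rejected
"ppppq": accepted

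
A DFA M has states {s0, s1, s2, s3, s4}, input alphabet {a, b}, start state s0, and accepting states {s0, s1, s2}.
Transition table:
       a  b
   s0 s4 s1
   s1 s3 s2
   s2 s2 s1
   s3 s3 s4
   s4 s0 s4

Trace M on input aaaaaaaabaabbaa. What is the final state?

s4

s0 --a--> s4
s4 --a--> s0
s0 --a--> s4
s4 --a--> s0
s0 --a--> s4
s4 --a--> s0
s0 --a--> s4
s4 --a--> s0
s0 --b--> s1
s1 --a--> s3
s3 --a--> s3
s3 --b--> s4
s4 --b--> s4
s4 --a--> s0
s0 --a--> s4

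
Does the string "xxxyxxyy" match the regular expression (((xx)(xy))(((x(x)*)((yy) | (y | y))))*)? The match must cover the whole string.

Split as xxxy·xxyy: ((xx)(xy)) matches xxxy and (((x(x)*)((yy)|(y|y))))* matches xxyy.

yes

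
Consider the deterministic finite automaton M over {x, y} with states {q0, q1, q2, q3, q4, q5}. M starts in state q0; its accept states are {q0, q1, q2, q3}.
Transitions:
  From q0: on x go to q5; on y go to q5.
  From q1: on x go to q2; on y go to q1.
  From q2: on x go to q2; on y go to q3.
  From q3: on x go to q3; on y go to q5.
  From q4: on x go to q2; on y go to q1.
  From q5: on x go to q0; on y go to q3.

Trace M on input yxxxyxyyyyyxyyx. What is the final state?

q0 --y--> q5
q5 --x--> q0
q0 --x--> q5
q5 --x--> q0
q0 --y--> q5
q5 --x--> q0
q0 --y--> q5
q5 --y--> q3
q3 --y--> q5
q5 --y--> q3
q3 --y--> q5
q5 --x--> q0
q0 --y--> q5
q5 --y--> q3
q3 --x--> q3

q3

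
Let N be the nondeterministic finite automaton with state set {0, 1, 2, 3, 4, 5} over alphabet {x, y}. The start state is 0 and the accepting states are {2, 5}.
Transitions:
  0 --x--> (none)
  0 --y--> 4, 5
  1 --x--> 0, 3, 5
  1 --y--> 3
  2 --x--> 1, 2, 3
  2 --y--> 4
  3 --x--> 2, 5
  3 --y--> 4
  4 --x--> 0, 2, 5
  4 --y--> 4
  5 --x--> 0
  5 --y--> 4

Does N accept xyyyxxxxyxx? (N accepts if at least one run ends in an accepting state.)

rejected

Start: {0}
read x: {}
The reachable set is empty and stays empty for the remaining 10 symbols.
Reachable ∩ accepting = {} — empty.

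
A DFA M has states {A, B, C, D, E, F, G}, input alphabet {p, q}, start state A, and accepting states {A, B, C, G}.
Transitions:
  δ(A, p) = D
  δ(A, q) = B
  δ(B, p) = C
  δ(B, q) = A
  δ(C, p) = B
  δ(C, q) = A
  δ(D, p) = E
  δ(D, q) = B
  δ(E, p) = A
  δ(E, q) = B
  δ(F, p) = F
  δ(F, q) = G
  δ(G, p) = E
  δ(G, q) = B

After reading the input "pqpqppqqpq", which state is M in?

A --p--> D
D --q--> B
B --p--> C
C --q--> A
A --p--> D
D --p--> E
E --q--> B
B --q--> A
A --p--> D
D --q--> B

B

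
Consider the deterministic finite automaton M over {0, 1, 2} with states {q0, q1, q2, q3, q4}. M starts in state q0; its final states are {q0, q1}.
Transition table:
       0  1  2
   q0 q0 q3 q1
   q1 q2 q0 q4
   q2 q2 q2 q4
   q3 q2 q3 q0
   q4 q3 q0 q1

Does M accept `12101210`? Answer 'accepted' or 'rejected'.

accepted

q0 --1--> q3
q3 --2--> q0
q0 --1--> q3
q3 --0--> q2
q2 --1--> q2
q2 --2--> q4
q4 --1--> q0
q0 --0--> q0
End in state q0, which is an accepting state.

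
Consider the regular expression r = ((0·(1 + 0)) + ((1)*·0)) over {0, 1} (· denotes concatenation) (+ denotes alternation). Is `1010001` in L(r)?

no

Neither (0·(1+0)) nor ((1)*·0) matches 1010001.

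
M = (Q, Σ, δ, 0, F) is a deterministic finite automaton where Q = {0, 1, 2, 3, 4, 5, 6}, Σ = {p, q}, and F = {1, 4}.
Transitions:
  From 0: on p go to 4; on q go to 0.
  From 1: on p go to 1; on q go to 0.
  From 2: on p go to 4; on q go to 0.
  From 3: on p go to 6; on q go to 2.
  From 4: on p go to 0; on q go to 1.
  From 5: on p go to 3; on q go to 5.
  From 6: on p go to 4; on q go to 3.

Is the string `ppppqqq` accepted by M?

0 --p--> 4
4 --p--> 0
0 --p--> 4
4 --p--> 0
0 --q--> 0
0 --q--> 0
0 --q--> 0
End in state 0, which is not an accepting state.

rejected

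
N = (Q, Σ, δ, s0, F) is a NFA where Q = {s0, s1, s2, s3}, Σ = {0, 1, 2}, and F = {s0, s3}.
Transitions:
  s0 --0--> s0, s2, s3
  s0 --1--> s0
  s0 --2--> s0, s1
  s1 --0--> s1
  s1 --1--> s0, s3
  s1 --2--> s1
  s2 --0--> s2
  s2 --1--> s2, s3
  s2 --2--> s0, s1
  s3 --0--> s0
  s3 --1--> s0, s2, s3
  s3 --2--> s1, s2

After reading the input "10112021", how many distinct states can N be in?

3

Start: {s0}
read 1: {s0}
read 0: {s0, s2, s3}
read 1: {s0, s2, s3}
read 1: {s0, s2, s3}
read 2: {s0, s1, s2}
read 0: {s0, s1, s2, s3}
read 2: {s0, s1, s2}
read 1: {s0, s2, s3}
Final reachable set {s0, s2, s3} has 3 states.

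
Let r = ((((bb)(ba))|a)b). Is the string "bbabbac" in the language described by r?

No split of bbabbac into u·v has (((bb)(ba))|a) matching u and b matching v.

no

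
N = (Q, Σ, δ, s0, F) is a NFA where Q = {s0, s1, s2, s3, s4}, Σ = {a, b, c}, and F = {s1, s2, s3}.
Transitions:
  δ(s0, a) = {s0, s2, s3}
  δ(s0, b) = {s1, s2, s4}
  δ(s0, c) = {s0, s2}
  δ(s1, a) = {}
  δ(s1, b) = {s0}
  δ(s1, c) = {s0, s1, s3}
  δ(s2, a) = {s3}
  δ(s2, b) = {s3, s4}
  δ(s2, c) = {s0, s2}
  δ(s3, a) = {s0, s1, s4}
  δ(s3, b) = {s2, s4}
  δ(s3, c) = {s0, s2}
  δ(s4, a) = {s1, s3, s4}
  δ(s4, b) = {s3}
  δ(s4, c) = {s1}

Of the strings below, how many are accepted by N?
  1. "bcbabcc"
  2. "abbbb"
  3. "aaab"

"bcbabcc": accepted
"abbbb": accepted
"aaab": accepted

3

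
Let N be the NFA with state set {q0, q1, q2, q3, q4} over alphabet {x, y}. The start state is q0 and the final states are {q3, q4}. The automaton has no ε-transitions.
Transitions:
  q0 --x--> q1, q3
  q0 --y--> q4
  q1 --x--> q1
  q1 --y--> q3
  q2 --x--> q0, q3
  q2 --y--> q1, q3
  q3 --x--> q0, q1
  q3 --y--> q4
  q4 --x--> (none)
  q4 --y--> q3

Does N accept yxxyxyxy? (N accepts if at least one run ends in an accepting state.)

rejected

Start: {q0}
read y: {q4}
read x: {}
The reachable set is empty and stays empty for the remaining 6 symbols.
Reachable ∩ accepting = {} — empty.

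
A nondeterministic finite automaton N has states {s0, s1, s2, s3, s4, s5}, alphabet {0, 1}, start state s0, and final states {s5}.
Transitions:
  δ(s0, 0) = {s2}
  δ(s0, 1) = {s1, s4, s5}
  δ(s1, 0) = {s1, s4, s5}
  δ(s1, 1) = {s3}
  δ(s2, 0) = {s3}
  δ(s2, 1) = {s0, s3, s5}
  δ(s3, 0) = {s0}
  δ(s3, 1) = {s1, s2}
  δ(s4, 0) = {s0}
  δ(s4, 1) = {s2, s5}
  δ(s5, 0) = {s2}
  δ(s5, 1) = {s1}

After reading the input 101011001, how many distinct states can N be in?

Start: {s0}
read 1: {s1, s4, s5}
read 0: {s0, s1, s2, s4, s5}
read 1: {s0, s1, s2, s3, s4, s5}
read 0: {s0, s1, s2, s3, s4, s5}
read 1: {s0, s1, s2, s3, s4, s5}
read 1: {s0, s1, s2, s3, s4, s5}
read 0: {s0, s1, s2, s3, s4, s5}
read 0: {s0, s1, s2, s3, s4, s5}
read 1: {s0, s1, s2, s3, s4, s5}
Final reachable set {s0, s1, s2, s3, s4, s5} has 6 states.

6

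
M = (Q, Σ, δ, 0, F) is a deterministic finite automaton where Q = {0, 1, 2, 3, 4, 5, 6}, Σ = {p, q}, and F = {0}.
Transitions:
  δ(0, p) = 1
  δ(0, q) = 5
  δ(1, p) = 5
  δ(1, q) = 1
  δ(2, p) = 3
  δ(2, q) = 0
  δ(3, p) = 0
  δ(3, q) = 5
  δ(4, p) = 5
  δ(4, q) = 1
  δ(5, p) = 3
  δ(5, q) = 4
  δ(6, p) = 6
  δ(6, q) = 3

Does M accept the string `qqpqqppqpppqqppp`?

0 --q--> 5
5 --q--> 4
4 --p--> 5
5 --q--> 4
4 --q--> 1
1 --p--> 5
5 --p--> 3
3 --q--> 5
5 --p--> 3
3 --p--> 0
0 --p--> 1
1 --q--> 1
1 --q--> 1
1 --p--> 5
5 --p--> 3
3 --p--> 0
End in state 0, which is an accepting state.

accepted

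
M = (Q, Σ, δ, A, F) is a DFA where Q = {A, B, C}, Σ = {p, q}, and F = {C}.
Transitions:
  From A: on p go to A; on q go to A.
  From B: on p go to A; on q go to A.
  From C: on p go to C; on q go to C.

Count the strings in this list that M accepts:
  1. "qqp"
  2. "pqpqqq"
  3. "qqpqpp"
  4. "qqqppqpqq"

"qqp": rejected
"pqpqqq": rejected
"qqpqpp": rejected
"qqqppqpqq": rejected

0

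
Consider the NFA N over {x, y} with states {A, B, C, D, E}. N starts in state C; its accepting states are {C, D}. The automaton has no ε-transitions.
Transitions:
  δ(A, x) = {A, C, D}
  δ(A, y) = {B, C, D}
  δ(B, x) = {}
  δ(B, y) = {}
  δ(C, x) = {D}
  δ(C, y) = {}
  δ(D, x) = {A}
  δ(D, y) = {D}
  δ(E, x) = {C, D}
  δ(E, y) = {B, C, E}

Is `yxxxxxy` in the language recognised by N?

rejected

Start: {C}
read y: {}
The reachable set is empty and stays empty for the remaining 6 symbols.
Reachable ∩ accepting = {} — empty.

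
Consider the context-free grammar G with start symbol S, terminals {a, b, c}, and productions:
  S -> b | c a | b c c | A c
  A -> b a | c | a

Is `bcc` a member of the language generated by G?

S ⇒ bcc

yes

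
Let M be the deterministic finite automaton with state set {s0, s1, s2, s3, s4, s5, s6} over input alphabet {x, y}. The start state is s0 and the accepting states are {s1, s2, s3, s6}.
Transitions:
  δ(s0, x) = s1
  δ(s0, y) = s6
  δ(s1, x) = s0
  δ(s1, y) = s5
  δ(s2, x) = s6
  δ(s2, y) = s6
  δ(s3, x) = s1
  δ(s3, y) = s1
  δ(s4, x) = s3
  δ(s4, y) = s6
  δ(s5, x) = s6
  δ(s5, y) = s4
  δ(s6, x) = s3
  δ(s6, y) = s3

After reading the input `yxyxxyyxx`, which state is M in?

s1

s0 --y--> s6
s6 --x--> s3
s3 --y--> s1
s1 --x--> s0
s0 --x--> s1
s1 --y--> s5
s5 --y--> s4
s4 --x--> s3
s3 --x--> s1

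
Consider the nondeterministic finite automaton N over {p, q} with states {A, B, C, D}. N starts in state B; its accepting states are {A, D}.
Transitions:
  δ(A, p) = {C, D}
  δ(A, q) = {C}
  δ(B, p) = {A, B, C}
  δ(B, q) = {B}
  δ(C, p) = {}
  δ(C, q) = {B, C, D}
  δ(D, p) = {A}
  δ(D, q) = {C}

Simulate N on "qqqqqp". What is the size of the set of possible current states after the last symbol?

Start: {B}
read q: {B}
read q: {B}
read q: {B}
read q: {B}
read q: {B}
read p: {A, B, C}
Final reachable set {A, B, C} has 3 states.

3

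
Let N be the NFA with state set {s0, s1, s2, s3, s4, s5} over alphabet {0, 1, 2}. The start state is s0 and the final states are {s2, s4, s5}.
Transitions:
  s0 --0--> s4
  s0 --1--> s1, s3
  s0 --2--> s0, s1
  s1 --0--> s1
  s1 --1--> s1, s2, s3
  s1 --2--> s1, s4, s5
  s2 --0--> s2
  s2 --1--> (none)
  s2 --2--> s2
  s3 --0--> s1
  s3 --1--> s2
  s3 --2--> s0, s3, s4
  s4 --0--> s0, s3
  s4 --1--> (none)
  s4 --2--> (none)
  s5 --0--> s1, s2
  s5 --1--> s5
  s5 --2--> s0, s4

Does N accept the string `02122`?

Start: {s0}
read 0: {s4}
read 2: {}
The reachable set is empty and stays empty for the remaining 3 symbols.
Reachable ∩ accepting = {} — empty.

rejected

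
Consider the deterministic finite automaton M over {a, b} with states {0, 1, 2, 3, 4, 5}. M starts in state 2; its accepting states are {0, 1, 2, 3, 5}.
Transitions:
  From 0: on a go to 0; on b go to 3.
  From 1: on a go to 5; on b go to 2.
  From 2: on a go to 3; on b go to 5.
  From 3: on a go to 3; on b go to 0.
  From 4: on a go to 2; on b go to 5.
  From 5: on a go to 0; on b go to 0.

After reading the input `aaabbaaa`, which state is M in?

2 --a--> 3
3 --a--> 3
3 --a--> 3
3 --b--> 0
0 --b--> 3
3 --a--> 3
3 --a--> 3
3 --a--> 3

3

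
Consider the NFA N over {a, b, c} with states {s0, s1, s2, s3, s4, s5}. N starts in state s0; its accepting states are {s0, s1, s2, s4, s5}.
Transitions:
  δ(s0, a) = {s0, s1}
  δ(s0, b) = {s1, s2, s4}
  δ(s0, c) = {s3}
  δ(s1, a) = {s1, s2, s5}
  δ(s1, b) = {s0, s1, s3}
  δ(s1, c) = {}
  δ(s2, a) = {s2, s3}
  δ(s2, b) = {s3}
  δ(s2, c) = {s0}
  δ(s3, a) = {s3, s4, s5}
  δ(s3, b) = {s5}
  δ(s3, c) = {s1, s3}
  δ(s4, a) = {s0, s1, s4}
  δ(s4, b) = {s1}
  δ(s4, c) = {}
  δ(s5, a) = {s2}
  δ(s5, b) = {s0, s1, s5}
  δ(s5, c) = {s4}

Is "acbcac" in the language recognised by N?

rejected

Start: {s0}
read a: {s0, s1}
read c: {s3}
read b: {s5}
read c: {s4}
read a: {s0, s1, s4}
read c: {s3}
Reachable ∩ accepting = {} — empty.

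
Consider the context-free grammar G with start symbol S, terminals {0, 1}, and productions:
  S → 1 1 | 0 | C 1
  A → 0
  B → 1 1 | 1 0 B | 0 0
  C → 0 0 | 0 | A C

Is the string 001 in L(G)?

S ⇒ C1 ⇒ 001

yes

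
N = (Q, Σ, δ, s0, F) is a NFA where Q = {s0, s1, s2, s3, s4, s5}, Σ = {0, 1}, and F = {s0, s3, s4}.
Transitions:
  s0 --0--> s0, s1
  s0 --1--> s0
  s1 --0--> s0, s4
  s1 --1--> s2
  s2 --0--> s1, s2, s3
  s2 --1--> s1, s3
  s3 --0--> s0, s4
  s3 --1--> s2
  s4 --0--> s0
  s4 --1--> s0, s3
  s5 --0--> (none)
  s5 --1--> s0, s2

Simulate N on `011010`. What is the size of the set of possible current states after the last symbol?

5

Start: {s0}
read 0: {s0, s1}
read 1: {s0, s2}
read 1: {s0, s1, s3}
read 0: {s0, s1, s4}
read 1: {s0, s2, s3}
read 0: {s0, s1, s2, s3, s4}
Final reachable set {s0, s1, s2, s3, s4} has 5 states.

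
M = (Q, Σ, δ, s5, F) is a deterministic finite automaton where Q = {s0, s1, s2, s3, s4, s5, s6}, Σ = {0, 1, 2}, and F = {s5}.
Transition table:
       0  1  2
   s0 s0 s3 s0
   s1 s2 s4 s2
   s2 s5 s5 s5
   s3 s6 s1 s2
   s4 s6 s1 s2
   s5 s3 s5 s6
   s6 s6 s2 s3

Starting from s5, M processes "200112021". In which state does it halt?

s5 --2--> s6
s6 --0--> s6
s6 --0--> s6
s6 --1--> s2
s2 --1--> s5
s5 --2--> s6
s6 --0--> s6
s6 --2--> s3
s3 --1--> s1

s1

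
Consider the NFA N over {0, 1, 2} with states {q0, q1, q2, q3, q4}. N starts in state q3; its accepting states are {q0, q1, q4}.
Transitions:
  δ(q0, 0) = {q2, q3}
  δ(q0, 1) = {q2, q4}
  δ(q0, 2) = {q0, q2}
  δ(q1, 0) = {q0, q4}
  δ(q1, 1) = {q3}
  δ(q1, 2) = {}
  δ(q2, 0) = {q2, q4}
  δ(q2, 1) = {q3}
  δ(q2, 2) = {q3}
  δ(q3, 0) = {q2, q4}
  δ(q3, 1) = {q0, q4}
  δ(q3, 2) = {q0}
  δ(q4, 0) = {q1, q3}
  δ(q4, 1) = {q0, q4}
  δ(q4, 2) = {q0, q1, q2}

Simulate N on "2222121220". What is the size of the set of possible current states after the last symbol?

3

Start: {q3}
read 2: {q0}
read 2: {q0, q2}
read 2: {q0, q2, q3}
read 2: {q0, q2, q3}
read 1: {q0, q2, q3, q4}
read 2: {q0, q1, q2, q3}
read 1: {q0, q2, q3, q4}
read 2: {q0, q1, q2, q3}
read 2: {q0, q2, q3}
read 0: {q2, q3, q4}
Final reachable set {q2, q3, q4} has 3 states.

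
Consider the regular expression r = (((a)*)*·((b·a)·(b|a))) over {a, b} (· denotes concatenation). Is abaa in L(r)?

Split as a·baa: ((a)*)* matches a and ((b·a)·(b|a)) matches baa.

yes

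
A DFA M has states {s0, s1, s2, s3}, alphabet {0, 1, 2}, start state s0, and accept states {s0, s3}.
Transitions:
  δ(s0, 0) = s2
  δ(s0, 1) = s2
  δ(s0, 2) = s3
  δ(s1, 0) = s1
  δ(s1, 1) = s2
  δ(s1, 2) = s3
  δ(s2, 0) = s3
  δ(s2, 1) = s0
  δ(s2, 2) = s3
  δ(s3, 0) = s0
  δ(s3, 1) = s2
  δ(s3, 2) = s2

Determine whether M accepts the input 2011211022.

rejected

s0 --2--> s3
s3 --0--> s0
s0 --1--> s2
s2 --1--> s0
s0 --2--> s3
s3 --1--> s2
s2 --1--> s0
s0 --0--> s2
s2 --2--> s3
s3 --2--> s2
End in state s2, which is not an accepting state.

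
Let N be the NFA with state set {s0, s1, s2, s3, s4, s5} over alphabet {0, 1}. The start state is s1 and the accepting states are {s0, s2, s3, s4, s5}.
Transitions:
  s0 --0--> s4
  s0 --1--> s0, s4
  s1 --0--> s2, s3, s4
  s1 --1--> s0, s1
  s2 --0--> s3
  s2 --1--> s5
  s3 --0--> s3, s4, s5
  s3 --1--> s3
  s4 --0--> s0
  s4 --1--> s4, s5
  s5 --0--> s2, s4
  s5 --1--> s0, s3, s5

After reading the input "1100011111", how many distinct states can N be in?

Start: {s1}
read 1: {s0, s1}
read 1: {s0, s1, s4}
read 0: {s0, s2, s3, s4}
read 0: {s0, s3, s4, s5}
read 0: {s0, s2, s3, s4, s5}
read 1: {s0, s3, s4, s5}
read 1: {s0, s3, s4, s5}
read 1: {s0, s3, s4, s5}
read 1: {s0, s3, s4, s5}
read 1: {s0, s3, s4, s5}
Final reachable set {s0, s3, s4, s5} has 4 states.

4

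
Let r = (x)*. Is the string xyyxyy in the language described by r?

no

xyyxyy cannot be split into zero or more pieces each matching x.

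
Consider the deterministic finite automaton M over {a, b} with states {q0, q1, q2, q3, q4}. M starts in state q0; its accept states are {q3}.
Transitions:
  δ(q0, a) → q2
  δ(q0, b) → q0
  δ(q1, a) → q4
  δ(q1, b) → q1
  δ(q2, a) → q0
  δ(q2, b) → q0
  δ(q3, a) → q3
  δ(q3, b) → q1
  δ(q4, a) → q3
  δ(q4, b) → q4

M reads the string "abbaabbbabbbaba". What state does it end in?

q0 --a--> q2
q2 --b--> q0
q0 --b--> q0
q0 --a--> q2
q2 --a--> q0
q0 --b--> q0
q0 --b--> q0
q0 --b--> q0
q0 --a--> q2
q2 --b--> q0
q0 --b--> q0
q0 --b--> q0
q0 --a--> q2
q2 --b--> q0
q0 --a--> q2

q2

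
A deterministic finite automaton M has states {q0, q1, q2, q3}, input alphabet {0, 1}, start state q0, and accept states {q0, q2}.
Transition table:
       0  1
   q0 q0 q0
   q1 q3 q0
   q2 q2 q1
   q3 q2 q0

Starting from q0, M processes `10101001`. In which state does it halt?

q0 --1--> q0
q0 --0--> q0
q0 --1--> q0
q0 --0--> q0
q0 --1--> q0
q0 --0--> q0
q0 --0--> q0
q0 --1--> q0

q0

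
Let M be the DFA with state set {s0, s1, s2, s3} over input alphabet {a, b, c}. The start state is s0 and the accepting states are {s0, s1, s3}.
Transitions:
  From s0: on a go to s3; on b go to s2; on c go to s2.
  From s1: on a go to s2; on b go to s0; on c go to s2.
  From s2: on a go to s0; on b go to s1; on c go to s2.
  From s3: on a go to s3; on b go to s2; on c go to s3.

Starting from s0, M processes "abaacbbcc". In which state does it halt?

s0 --a--> s3
s3 --b--> s2
s2 --a--> s0
s0 --a--> s3
s3 --c--> s3
s3 --b--> s2
s2 --b--> s1
s1 --c--> s2
s2 --c--> s2

s2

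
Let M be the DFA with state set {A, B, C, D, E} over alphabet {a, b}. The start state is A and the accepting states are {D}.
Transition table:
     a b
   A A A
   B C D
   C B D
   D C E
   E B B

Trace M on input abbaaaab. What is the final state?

A

A --a--> A
A --b--> A
A --b--> A
A --a--> A
A --a--> A
A --a--> A
A --a--> A
A --b--> A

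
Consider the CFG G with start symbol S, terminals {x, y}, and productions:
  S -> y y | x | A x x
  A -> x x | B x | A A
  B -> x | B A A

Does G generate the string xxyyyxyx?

no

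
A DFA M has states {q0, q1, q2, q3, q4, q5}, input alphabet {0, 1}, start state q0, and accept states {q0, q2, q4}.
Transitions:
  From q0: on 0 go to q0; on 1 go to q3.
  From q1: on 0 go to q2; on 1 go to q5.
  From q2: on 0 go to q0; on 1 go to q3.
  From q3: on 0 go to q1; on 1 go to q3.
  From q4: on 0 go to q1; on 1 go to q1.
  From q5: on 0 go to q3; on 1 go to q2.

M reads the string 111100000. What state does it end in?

q0 --1--> q3
q3 --1--> q3
q3 --1--> q3
q3 --1--> q3
q3 --0--> q1
q1 --0--> q2
q2 --0--> q0
q0 --0--> q0
q0 --0--> q0

q0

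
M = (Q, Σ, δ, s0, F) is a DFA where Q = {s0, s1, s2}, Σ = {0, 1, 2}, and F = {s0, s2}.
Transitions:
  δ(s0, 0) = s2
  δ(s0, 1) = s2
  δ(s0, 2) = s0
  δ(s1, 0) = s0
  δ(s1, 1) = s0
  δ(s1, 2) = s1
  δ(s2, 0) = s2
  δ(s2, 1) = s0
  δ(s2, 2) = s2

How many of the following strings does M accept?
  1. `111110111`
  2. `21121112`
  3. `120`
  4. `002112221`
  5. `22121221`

5

`111110111`: accepted
`21121112`: accepted
`120`: accepted
`002112221`: accepted
`22121221`: accepted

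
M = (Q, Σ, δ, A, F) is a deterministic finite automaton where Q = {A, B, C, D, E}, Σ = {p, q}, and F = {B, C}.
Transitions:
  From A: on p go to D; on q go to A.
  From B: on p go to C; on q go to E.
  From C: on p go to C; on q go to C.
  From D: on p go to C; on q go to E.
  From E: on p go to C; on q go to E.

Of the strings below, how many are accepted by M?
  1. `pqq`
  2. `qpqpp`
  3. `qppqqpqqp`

`pqq`: rejected
`qpqpp`: accepted
`qppqqpqqp`: accepted

2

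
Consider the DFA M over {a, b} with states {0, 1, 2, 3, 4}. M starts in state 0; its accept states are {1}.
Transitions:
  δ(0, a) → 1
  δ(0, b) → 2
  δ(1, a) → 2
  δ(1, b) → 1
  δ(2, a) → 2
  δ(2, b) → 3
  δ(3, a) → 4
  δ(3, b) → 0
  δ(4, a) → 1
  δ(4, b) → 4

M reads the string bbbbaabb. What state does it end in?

0 --b--> 2
2 --b--> 3
3 --b--> 0
0 --b--> 2
2 --a--> 2
2 --a--> 2
2 --b--> 3
3 --b--> 0

0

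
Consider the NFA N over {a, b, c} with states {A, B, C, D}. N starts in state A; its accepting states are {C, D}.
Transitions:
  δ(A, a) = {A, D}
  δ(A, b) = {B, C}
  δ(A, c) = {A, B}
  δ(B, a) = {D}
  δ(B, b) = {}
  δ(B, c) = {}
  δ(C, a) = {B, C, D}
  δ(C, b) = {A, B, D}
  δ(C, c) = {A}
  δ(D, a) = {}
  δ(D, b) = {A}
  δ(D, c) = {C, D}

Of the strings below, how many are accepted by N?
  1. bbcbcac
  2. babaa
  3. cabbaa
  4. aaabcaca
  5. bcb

5

bbcbcac: accepted
babaa: accepted
cabbaa: accepted
aaabcaca: accepted
bcb: accepted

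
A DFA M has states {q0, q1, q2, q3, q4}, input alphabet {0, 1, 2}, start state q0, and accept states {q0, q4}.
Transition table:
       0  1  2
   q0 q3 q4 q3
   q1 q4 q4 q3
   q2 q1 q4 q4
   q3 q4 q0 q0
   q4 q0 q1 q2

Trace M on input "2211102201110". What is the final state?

q0 --2--> q3
q3 --2--> q0
q0 --1--> q4
q4 --1--> q1
q1 --1--> q4
q4 --0--> q0
q0 --2--> q3
q3 --2--> q0
q0 --0--> q3
q3 --1--> q0
q0 --1--> q4
q4 --1--> q1
q1 --0--> q4

q4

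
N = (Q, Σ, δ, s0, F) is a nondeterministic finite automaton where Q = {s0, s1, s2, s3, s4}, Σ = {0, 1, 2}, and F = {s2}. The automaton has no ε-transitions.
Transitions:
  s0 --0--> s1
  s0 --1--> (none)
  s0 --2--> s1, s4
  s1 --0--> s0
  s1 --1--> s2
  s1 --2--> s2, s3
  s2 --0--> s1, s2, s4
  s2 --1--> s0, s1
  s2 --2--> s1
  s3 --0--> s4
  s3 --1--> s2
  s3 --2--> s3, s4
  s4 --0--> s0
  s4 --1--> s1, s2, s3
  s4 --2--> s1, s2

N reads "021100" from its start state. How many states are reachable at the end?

Start: {s0}
read 0: {s1}
read 2: {s2, s3}
read 1: {s0, s1, s2}
read 1: {s0, s1, s2}
read 0: {s0, s1, s2, s4}
read 0: {s0, s1, s2, s4}
Final reachable set {s0, s1, s2, s4} has 4 states.

4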